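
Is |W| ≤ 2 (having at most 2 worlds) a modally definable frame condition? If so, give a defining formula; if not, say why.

Not definable by any modal formula

Modal frame validity is preserved under disjoint unions.
Any modal formula valid on each of 3 disjoint one-world frames is valid on their disjoint union (validity is preserved under disjoint unions). Each one-world frame has |W|=1≤2, but the union has |W|=3.
So no modal formula (or set of formulas) defines exactly the |W|≤2 frames.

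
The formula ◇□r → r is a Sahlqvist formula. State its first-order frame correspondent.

symmetry

This is frame-equivalent to r → □◇r (substitute ¬r for r and contrapose).
Suppose r→□◇r is valid. Take Rxy and set V(r)={x}. Then r at x, so □◇r at x, so ◇r at y, so some z with Ryz has r; z=x, i.e. Ryx.
Conversely, on a frame with symmetry the schema holds at every world under every valuation.
So the correspondent is symmetry.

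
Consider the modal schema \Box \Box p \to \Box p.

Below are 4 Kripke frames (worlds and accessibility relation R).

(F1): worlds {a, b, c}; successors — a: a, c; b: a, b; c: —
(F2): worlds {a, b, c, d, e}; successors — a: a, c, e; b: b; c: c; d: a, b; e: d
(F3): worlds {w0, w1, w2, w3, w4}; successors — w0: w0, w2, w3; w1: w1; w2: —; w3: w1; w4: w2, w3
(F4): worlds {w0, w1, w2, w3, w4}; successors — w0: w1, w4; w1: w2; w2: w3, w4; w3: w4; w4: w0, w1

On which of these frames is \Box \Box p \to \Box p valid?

(F1)

The schema corresponds to density: \forall x \forall y (Rxy \to \exists z (Rxz \wedge Rzy)).
(F1): ✓.
(F2): fails — Red but no z with Rez and Rzd.
(F3): fails — Rw4w2 but no z with Rw4z and Rzw2.
(F4): fails — Rw1w2 but no z with Rw1z and Rzw2.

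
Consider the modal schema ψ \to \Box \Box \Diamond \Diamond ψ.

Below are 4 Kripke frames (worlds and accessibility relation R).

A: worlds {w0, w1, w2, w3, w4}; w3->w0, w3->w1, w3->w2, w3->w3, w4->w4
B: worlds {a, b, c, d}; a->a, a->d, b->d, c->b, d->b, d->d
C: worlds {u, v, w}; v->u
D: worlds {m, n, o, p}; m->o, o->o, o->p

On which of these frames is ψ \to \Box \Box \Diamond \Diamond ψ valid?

C

The schema corresponds to a generalized confluence (Geach) condition: \forall x \forall z (x R^2 z \to \exists w (x = w \wedge z R^2 w)).
A: fails — w3R²w0 but no w with w3=w and w0R²w.
B: fails — aR²b but no w with a=w and bR²w.
C: satisfies the condition.
D: fails — mR²o but no w with m=w and oR²w.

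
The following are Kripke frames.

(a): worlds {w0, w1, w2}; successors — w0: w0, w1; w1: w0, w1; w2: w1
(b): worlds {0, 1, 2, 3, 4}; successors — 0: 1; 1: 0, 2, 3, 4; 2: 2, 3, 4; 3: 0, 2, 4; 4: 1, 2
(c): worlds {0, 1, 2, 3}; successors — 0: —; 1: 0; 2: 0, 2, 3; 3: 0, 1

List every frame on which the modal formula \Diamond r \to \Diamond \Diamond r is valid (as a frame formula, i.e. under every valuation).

The schema corresponds to a generalized confluence (Geach) condition: \forall x \forall y (xRy \to \exists w (y = w \wedge x R^2 w)).
(a): ✓.
(b): fails — 0R1 but no w with 1=w and 0R²w.
(c): fails — 1R0 but no w with 0=w and 1R²w.
Valid on: (a).

(a)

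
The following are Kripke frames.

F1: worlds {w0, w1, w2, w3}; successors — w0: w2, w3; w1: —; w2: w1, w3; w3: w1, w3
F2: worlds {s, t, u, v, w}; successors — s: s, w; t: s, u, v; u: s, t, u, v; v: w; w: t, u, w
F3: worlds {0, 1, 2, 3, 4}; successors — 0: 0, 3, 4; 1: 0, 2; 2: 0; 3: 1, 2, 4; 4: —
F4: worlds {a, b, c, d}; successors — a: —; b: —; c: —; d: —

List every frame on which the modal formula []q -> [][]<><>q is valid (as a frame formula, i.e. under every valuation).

F2, F4

The schema corresponds to a generalized confluence (Geach) condition: forall x forall z (x R^2 z -> exists w (xRw & z R^2 w)).
F1: fails — w0R²w1 but no w with w0Rw and w1R²w.
F2: holds.
F3: fails — 0R²4 but no w with 0Rw and 4R²w.
F4: holds.
Valid on: F2, F4.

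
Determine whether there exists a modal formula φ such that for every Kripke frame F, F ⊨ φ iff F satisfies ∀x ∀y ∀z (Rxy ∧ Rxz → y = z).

The condition is partial functionality. A defining modal formula is ◇p → □p.
Suppose ◇p→□p is valid. Take Rxy, Rxz and set V(p)={y}. Then ◇p at x, so □p at x, so p at z, i.e. z=y.

Yes — defined by ◇p → □p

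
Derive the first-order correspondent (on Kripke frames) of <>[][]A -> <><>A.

forall x forall y (xRy -> exists w (y R^2 w & x R^2 w))

This is a Sahlqvist (Geach-type) schema ◇^1□^2A → □^0◇^2A.
Minimal-valuation argument: fix x; take any y with xR^1y and any z with xR^0z. Set V(A) to the set of worlds R-reachable from y in exactly 2 steps. Then □^2A holds at y, so the antecedent holds at x; validity forces ◇^2A at z, giving a w with zR^2w and yR^2w.
First-order correspondent: forall x forall y (xRy -> exists w (y R^2 w & x R^2 w)).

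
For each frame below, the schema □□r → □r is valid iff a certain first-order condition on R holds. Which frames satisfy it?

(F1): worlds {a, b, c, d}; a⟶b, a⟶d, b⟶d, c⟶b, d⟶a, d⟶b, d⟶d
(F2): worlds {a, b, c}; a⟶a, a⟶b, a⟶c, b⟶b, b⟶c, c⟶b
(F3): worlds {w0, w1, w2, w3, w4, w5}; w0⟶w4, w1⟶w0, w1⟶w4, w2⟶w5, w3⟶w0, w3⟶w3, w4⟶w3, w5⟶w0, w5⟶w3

Frame correspondent (Sahlqvist): ∀x ∀y (Rxy → ∃z (Rxz ∧ Rzy)) — i.e. density.
(F1): fails — Rcb but no z with Rcz and Rzb.
(F2): satisfies the condition.
(F3): fails — Rw1w0 but no z with Rw1z and Rzw0.
Valid on: (F2).

(F2)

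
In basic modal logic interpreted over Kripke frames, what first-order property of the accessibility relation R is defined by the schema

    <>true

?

◇⊤ holds at w iff w has a successor, so frame-validity of ◇⊤ is exactly seriality. Equivalently via □q → ◇q:
Suppose □q→◇q is valid. At any x set V(q)=W. Then □q at x, so ◇q at x, so x has a successor.
Conversely, on a frame with seriality the schema holds at every world under every valuation.
Frame condition: forall x exists y Rxy.

seriality: forall x exists y Rxy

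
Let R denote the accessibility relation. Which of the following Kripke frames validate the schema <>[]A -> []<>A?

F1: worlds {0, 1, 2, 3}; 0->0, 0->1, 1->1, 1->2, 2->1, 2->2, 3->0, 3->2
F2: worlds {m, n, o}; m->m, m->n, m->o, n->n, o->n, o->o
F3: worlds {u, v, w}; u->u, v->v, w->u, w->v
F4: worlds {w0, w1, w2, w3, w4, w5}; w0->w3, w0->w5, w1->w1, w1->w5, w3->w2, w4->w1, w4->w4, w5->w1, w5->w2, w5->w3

This is the axiom for convergence; its first-order frame correspondent is forall x forall y forall z (Rxy & Rxz -> exists w (Ryw & Rzw)).
F1: condition met.
F2: condition met.
F3: fails — Rwu and Rwv but u and v have no common successor.
F4: fails — Rw3w2 and Rw3w2 but w2 and w2 have no common successor.
Valid on: F1, F2.

F1, F2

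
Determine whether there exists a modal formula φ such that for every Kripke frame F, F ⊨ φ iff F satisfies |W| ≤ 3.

Not definable by any modal formula

Any modally definable frame class is closed under disjoint unions.
Any modal formula valid on each of 4 disjoint one-world frames is valid on their disjoint union (validity is preserved under disjoint unions). Each one-world frame has |W|=1≤3, but the union has |W|=4.
So no modal formula (or set of formulas) defines exactly the |W|≤3 frames.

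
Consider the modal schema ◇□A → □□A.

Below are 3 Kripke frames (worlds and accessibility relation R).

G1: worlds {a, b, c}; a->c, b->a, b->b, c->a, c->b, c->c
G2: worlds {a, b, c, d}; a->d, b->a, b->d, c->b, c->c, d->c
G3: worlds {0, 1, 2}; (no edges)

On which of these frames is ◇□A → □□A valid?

The schema corresponds to a generalized confluence (Geach) condition: ∀x ∀y ∀z ((xRy ∧ xR²z) → ∃w (yRw ∧ z = w)).
G1: fails — bRa, bR²a but no w with aRw and a=w.
G2: fails — bRa, bR²c but no w with aRw and c=w.
G3: ✓.
Valid on: G3.

G3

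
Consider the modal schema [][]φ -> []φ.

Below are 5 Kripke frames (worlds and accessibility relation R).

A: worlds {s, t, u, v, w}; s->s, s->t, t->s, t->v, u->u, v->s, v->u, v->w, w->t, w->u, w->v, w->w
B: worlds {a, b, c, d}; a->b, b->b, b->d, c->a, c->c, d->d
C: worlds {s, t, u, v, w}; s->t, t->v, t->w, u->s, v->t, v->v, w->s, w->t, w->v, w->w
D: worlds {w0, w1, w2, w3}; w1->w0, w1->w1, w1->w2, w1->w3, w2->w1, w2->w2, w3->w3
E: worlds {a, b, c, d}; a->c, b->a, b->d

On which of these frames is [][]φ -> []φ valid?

B, D

The schema corresponds to density: forall x forall y (Rxy -> exists z (Rxz & Rzy)).
A: fails — Rtv but no z with Rtz and Rzv.
B: condition met.
C: fails — Rus but no z with Ruz and Rzs.
D: condition met.
E: fails — Rac but no z with Raz and Rzc.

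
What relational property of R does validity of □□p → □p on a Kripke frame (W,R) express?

Suppose □□p→□p is valid. Take Rxy and set V(p)={w : xR²w}. Then □□p at x, so □p at x, so p at y, i.e. ∃z(Rxz∧Rzy).
Conversely, on a frame with density the schema holds at every world under every valuation.
Frame condition: ∀x ∀y (Rxy → ∃z (Rxz ∧ Rzy)).

Density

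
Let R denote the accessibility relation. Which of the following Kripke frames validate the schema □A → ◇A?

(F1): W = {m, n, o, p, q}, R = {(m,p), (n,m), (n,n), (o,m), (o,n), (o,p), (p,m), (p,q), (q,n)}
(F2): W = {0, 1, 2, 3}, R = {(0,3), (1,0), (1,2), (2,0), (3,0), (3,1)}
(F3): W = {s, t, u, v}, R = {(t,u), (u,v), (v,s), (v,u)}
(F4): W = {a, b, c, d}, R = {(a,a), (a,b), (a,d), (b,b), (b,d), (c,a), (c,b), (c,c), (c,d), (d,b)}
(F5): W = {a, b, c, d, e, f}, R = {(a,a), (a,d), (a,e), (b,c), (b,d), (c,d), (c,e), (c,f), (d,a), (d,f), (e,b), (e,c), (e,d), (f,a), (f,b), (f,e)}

The schema corresponds to seriality: ∀x ∃y Rxy.
(F1): holds.
(F2): holds.
(F3): fails — world s has no successor.
(F4): holds.
(F5): holds.

(F1), (F2), (F4), (F5)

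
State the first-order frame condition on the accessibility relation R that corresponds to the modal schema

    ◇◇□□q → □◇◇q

∀x ∀y ∀z ((xR²y ∧ xRz) → ∃w (yR²w ∧ zR²w))

This is a Sahlqvist (Geach-type) schema ◇^2□^2q → □^1◇^2q.
Minimal-valuation argument: fix x; take any y with xR^2y and any z with xR^1z. Set V(q) to the set of worlds R-reachable from y in exactly 2 steps. Then □^2q holds at y, so the antecedent holds at x; validity forces ◇^2q at z, giving a w with zR^2w and yR^2w.
First-order correspondent: ∀x ∀y ∀z ((xR²y ∧ xRz) → ∃w (yR²w ∧ zR²w)).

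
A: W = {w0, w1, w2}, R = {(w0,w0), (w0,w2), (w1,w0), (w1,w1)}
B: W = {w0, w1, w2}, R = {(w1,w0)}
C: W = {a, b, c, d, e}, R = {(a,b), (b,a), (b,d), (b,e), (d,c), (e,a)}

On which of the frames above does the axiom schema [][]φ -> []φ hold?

A

Frame correspondent (Sahlqvist): forall x forall y (Rxy -> exists z (Rxz & Rzy)) — i.e. density.
A: ✓.
B: fails — Rw1w0 but no z with Rw1z and Rzw0.
C: fails — Rdc but no z with Rdz and Rzc.
Valid on: A.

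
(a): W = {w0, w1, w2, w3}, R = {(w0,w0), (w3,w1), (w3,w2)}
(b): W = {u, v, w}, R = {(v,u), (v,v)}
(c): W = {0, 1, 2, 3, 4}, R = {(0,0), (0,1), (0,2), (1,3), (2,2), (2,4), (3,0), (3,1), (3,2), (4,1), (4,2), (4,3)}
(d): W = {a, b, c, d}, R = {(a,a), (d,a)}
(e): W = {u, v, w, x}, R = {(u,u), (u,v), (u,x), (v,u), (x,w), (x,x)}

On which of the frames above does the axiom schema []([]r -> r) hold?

(d)

The schema corresponds to shift-reflexivity: forall x forall y (Rxy -> Ryy).
(a): fails — Rw3w1 but not Rw1w1.
(b): fails — Rvu but not Ruu.
(c): fails — R31 but not R11.
(d): condition met.
(e): fails — Ruv but not Rvv.
Valid on: (d).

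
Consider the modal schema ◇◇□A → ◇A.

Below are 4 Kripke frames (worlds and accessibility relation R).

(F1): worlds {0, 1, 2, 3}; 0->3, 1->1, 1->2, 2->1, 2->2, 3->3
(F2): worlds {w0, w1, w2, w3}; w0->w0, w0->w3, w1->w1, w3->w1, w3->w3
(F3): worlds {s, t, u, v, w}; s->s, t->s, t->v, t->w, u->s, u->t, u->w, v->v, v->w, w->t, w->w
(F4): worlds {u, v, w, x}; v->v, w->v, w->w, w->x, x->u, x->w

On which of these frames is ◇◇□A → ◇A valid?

Frame correspondent (Sahlqvist): ∀x ∀y (xR²y → ∃w (yRw ∧ xRw)) — i.e. a generalized confluence (Geach) condition.
(F1): satisfies the condition.
(F2): fails — w0R²w1 but no w with w1Rw and w0Rw.
(F3): fails — wR²s but no w* with sRw* and wRw*.
(F4): fails — wR²u but no t with uRt and wRt.
Valid on: (F1).

(F1)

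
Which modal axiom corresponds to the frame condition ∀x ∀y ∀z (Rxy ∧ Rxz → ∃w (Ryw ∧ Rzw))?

◇□r → □◇r

A defining formula is ◇□r → □◇r (the .2 axiom).
Suppose ◇□r→□◇r is valid. Take Rxy, Rxz and set V(r)={w : Ryw}. Then □r at y so ◇□r at x, so □◇r at x, so ◇r at z, giving w with Rzw and Ryw.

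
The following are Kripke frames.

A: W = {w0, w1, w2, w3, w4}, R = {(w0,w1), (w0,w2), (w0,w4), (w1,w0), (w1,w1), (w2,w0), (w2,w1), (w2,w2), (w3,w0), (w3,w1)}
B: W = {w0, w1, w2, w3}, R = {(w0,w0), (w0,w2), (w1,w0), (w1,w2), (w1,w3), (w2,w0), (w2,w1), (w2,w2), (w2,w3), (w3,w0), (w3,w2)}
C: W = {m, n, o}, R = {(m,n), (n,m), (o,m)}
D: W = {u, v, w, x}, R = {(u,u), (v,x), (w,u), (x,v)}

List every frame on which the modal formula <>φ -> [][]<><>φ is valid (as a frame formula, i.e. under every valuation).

B

The schema corresponds to a generalized confluence (Geach) condition: forall x forall y forall z ((xRy & x R^2 z) -> exists w (y = w & z R^2 w)).
A: fails — w0Rw4, w0R²w0 but no w with w4=w and w0R²w.
B: ✓.
C: fails — mRn, mR²m but no w with n=w and mR²w.
D: fails — vRx, vR²v but no t with x=t and vR²t.
Valid on: B.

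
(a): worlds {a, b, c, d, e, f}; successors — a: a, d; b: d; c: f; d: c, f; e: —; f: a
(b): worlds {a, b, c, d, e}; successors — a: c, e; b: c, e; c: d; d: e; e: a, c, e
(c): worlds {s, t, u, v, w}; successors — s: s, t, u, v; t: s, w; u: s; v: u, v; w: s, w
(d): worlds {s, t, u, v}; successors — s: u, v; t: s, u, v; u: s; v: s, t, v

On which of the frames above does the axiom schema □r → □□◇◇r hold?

This is the axiom for a generalized confluence (Geach) condition; its first-order frame correspondent is ∀x ∀z (xR²z → ∃w (xRw ∧ zR²w)).
(a): fails — bR²c but no w with bRw and cR²w.
(b): ✓.
(c): ✓.
(d): fails — uR²u but no w with uRw and uR²w.

(b), (c)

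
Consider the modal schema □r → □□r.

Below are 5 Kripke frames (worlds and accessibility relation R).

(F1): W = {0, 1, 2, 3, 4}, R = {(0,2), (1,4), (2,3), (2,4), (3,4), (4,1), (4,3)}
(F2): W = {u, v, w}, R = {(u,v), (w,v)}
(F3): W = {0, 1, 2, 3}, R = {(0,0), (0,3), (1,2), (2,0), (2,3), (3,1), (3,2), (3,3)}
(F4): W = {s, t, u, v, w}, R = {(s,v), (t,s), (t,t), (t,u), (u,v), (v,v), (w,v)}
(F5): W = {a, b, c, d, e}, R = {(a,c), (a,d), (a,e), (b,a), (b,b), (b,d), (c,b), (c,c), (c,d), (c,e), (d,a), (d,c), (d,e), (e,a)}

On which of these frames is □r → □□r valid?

Frame correspondent (Sahlqvist): ∀x ∀y ∀z (Rxy ∧ Ryz → Rxz) — i.e. transitivity.
(F1): fails — R34 and R43 but not R33.
(F2): holds.
(F3): fails — R32 and R20 but not R30.
(F4): fails — Rts and Rsv but not Rtv.
(F5): fails — Rcd and Rda but not Rca.
Valid on: (F2).

(F2)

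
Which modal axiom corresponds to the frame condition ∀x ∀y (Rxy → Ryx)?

A defining formula is s → □◇s (the B axiom).
Suppose s→□◇s is valid. Take Rxy and set V(s)={x}. Then s at x, so □◇s at x, so ◇s at y, so some z with Ryz has s; z=x, i.e. Ryx.

s → □◇s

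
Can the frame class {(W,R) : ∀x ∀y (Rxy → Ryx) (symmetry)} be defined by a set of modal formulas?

Yes — defined by r → □◇r

The condition is symmetry. A defining modal formula is r → □◇r.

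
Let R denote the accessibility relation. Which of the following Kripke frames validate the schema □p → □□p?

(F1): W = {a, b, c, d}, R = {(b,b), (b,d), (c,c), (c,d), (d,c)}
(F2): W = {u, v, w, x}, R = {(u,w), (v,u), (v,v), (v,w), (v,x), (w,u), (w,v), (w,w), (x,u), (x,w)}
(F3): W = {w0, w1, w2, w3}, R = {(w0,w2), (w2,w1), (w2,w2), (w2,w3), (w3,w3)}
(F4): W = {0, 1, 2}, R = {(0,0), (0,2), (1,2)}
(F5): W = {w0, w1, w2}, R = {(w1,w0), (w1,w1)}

Frame correspondent (Sahlqvist): ∀x ∀y ∀z (Rxy ∧ Ryz → Rxz) — i.e. transitivity.
(F1): fails — Rdc and Rcd but not Rdd.
(F2): fails — Rxw and Rwv but not Rxv.
(F3): fails — Rw0w2 and Rw2w1 but not Rw0w1.
(F4): satisfies the condition.
(F5): satisfies the condition.

(F4), (F5)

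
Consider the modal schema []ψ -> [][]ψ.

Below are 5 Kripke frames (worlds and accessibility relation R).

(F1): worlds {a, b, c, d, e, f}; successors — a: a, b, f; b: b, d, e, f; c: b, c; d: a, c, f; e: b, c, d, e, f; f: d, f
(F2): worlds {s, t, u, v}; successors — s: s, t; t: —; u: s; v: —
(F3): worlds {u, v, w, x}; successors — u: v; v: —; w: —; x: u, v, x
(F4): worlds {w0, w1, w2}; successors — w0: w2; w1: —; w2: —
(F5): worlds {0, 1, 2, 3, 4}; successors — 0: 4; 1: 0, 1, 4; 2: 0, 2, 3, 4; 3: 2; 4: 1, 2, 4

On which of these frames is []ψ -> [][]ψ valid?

This is the axiom for transitivity; its first-order frame correspondent is forall x forall y forall z (Rxy & Ryz -> Rxz).
(F1): fails — Rdf and Rfd but not Rdd.
(F2): fails — Rus and Rst but not Rut.
(F3): satisfies the condition.
(F4): satisfies the condition.
(F5): fails — R32 and R23 but not R33.
Valid on: (F3), (F4).

(F3), (F4)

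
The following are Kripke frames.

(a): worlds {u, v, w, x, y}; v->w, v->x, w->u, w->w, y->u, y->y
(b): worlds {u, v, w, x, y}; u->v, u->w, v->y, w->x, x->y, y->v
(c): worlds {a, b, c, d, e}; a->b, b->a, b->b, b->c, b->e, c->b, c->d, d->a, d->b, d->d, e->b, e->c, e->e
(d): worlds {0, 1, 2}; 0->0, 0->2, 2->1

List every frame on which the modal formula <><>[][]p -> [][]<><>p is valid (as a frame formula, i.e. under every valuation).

(c)

The schema corresponds to a generalized confluence (Geach) condition: forall x forall y forall z ((x R^2 y & x R^2 z) -> exists w (y R^2 w & z R^2 w)).
(a): fails — vR²u, vR²u but no t with uR²t and uR²t.
(b): fails — uR²x, uR²y but no t with xR²t and yR²t.
(c): ✓.
(d): fails — 0R²0, 0R²1 but no w with 0R²w and 1R²w.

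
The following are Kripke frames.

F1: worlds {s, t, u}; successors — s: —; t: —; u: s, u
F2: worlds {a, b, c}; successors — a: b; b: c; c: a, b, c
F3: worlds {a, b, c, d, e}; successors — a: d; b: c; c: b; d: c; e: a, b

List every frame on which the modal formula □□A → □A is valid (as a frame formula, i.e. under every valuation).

The schema corresponds to density: ∀x ∀y (Rxy → ∃z (Rxz ∧ Rzy)).
F1: satisfies the condition.
F2: fails — Rab but no z with Raz and Rzb.
F3: fails — Rbc but no z with Rbz and Rzc.

F1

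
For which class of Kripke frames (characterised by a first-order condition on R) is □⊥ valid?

Emptiness of R

□⊥ is valid iff no world has any successor (otherwise □⊥ fails at any world with one).
The converse is a direct semantic check.
So the correspondent is emptiness of R.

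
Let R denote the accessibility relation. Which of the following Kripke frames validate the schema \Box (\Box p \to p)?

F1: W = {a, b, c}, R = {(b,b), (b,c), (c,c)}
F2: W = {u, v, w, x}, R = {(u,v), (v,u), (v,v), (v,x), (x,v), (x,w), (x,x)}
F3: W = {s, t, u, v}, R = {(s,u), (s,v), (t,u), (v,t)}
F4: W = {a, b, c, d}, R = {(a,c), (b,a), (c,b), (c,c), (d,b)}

The schema corresponds to shift-reflexivity: \forall x \forall y (Rxy \to Ryy).
F1: condition met.
F2: fails — Rxw but not Rww.
F3: fails — Rsu but not Ruu.
F4: fails — Rba but not Raa.
Valid on: F1.

F1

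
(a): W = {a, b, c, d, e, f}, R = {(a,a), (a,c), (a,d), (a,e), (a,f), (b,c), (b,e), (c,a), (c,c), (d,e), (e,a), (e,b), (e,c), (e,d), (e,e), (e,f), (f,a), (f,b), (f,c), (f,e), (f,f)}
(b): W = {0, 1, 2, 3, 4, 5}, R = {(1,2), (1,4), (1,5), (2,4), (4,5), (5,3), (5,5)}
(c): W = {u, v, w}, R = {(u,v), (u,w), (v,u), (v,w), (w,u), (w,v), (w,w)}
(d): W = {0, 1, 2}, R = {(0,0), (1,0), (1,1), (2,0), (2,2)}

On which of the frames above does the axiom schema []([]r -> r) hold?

This is the axiom for shift-reflexivity; its first-order frame correspondent is forall x forall y (Rxy -> Ryy).
(a): fails — Red but not Rdd.
(b): fails — R12 but not R22.
(c): fails — Ruv but not Rvv.
(d): holds.
Valid on: (d).

(d)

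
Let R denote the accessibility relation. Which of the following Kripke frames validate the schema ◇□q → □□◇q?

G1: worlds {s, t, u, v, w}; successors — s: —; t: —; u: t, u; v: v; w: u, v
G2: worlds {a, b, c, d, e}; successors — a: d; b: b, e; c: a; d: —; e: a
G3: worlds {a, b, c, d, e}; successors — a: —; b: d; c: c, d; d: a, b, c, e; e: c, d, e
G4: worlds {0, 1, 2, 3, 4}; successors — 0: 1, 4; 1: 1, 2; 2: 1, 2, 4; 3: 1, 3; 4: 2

G4

This is the axiom for a generalized confluence (Geach) condition; its first-order frame correspondent is ∀x ∀y ∀z ((xRy ∧ xR²z) → ∃w (yRw ∧ zRw)).
G1: fails — uRt, uR²t but no w* with tRw* and tRw*.
G2: fails — bRb, bR²a but no w with bRw and aRw.
G3: fails — bRd, bR²a but no w with dRw and aRw.
G4: holds.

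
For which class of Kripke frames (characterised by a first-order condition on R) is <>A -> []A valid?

partial functionality: forall x forall y forall z (Rxy & Rxz -> y = z)

Suppose ◇A→□A is valid. Take Rxy, Rxz and set V(A)={y}. Then ◇A at x, so □A at x, so A at z, i.e. z=y.
The converse is a direct semantic check.
Frame condition: forall x forall y forall z (Rxy & Rxz -> y = z).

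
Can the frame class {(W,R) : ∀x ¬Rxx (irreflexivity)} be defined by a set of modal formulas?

Any modally definable frame class is closed under surjective bounded morphisms.
The 4-cycle (worlds 0,1,2,3 with 0→1→2→3→0) is irreflexive, and the map sending every world to a single reflexive point • is a surjective bounded morphism (forth: every edge maps to (•,•); back: every world has a successor). So any modal formula valid on the 4-cycle is also valid on the reflexive point, which is not irreflexive.
Hence irreflexivity is not modally definable.

No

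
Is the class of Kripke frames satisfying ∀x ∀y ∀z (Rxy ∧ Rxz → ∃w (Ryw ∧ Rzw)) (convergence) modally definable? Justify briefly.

Definable; ◇□r → □◇r defines it

This is a Sahlqvist condition; the .2 axiom ◇□r → □◇r defines it.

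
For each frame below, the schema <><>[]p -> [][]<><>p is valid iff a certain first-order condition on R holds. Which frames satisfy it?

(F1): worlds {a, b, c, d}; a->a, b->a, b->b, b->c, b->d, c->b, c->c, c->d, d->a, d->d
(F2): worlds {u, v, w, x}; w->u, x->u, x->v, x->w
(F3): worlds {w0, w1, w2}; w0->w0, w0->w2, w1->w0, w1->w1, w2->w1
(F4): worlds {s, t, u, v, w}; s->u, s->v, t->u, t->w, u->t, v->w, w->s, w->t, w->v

(F3)

This is the axiom for a generalized confluence (Geach) condition; its first-order frame correspondent is forall x forall y forall z ((x R^2 y & x R^2 z) -> exists w (yRw & z R^2 w)).
(F1): fails — bR²c, bR²a but no w with cRw and aR²w.
(F2): fails — xR²u, xR²u but no t with uRt and uR²t.
(F3): ✓.
(F4): fails — sR²t, sR²t but no w* with tRw* and tR²w*.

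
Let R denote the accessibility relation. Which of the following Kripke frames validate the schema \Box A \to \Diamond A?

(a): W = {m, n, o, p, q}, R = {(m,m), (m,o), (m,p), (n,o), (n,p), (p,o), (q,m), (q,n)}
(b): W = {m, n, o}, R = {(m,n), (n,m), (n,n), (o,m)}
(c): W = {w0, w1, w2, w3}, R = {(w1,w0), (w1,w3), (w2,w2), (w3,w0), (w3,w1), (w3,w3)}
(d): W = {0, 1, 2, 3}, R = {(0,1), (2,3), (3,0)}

(b)

The schema corresponds to seriality: \forall x \exists y Rxy.
(a): fails — world o has no successor.
(b): satisfies the condition.
(c): fails — world w0 has no successor.
(d): fails — world 1 has no successor.
Valid on: (b).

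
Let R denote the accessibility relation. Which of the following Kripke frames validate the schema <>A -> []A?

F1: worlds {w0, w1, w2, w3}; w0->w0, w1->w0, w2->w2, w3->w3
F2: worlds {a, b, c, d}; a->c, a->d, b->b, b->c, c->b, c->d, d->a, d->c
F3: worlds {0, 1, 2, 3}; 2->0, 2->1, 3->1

F1

The schema corresponds to partial functionality: forall x forall y forall z (Rxy & Rxz -> y = z).
F1: holds.
F2: fails — a sees both c and d.
F3: fails — 2 sees both 0 and 1.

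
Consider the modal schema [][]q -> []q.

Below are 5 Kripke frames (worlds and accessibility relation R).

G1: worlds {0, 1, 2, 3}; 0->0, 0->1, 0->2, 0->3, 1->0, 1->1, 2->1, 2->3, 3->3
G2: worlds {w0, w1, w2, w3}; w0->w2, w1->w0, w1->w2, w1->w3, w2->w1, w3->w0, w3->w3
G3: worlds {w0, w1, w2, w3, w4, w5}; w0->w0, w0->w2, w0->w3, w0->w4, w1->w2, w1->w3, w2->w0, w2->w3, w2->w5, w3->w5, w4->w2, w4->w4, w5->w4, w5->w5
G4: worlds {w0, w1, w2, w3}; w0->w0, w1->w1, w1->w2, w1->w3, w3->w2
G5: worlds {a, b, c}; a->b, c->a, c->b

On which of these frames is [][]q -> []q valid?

G1

The schema corresponds to density: forall x forall y (Rxy -> exists z (Rxz & Rzy)).
G1: condition met.
G2: fails — Rw0w2 but no z with Rw0z and Rzw2.
G3: fails — Rw1w2 but no z with Rw1z and Rzw2.
G4: fails — Rw3w2 but no z with Rw3z and Rzw2.
G5: fails — Rca but no z with Rcz and Rza.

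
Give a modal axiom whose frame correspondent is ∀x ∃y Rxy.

A defining formula is □s → ◇s (the D axiom).

□s → ◇s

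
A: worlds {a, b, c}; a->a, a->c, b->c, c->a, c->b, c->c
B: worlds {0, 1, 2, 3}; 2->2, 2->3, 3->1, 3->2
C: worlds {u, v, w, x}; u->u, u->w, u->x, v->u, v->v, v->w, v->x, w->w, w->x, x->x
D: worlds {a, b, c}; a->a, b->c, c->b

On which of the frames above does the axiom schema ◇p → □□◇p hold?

This is the axiom for a generalized confluence (Geach) condition; its first-order frame correspondent is ∀x ∀y ∀z ((xRy ∧ xR²z) → ∃w (y = w ∧ zRw)).
A: fails — aRa, aR²b but no w with a=w and bRw.
B: fails — 2R2, 2R²1 but no w with 2=w and 1Rw.
C: fails — uRu, uR²w but no t with u=t and wRt.
D: holds.

D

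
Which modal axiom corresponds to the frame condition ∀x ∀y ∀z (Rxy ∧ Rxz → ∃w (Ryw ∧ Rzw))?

The condition is convergence. The .2 schema ◇□ψ → □◇ψ defines it.

◇□ψ → □◇ψ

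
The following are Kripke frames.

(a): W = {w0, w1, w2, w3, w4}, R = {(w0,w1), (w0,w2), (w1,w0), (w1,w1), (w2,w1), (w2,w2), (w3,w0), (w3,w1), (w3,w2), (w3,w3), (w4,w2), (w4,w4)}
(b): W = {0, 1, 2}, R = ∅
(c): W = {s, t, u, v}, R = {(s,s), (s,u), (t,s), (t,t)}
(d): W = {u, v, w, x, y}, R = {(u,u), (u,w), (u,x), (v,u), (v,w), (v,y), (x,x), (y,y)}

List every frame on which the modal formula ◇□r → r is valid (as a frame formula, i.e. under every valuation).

Frame correspondent (Sahlqvist): ∀x ∀y (Rxy → Ryx) — i.e. symmetry.
(a): fails — Rw3w1 but not Rw1w3.
(b): ✓.
(c): fails — Rsu but not Rus.
(d): fails — Ruw but not Rwu.
Valid on: (b).

(b)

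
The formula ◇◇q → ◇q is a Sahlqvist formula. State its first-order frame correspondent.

Equivalently (dual form): □q → □□q.
Suppose □q→□□q is valid. Take Rxy, Ryz and set V(q)={w : Rxw}. Then □q at x, so □□q at x, so □q at y, so q at z, i.e. Rxz.
Conversely, any frame satisfying ∀x ∀y ∀z (Rxy ∧ Ryz → Rxz) validates the schema.
So the correspondent is transitivity.

Transitivity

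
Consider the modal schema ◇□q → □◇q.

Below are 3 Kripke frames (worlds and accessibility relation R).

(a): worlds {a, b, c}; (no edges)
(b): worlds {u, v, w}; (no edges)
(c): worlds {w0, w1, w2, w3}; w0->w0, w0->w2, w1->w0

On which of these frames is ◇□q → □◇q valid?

Frame correspondent (Sahlqvist): ∀x ∀y ∀z (Rxy ∧ Rxz → ∃w (Ryw ∧ Rzw)) — i.e. convergence.
(a): holds.
(b): holds.
(c): fails — Rw0w2 and Rw0w2 but w2 and w2 have no common successor.
Valid on: (a), (b).

(a), (b)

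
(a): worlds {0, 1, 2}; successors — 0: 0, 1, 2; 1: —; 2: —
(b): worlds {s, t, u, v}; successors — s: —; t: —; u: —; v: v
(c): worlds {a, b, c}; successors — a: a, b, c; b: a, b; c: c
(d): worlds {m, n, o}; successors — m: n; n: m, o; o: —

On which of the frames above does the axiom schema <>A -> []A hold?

Frame correspondent (Sahlqvist): forall x forall y forall z (Rxy & Rxz -> y = z) — i.e. partial functionality.
(a): fails — 0 sees both 0 and 1.
(b): holds.
(c): fails — a sees both a and b.
(d): fails — n sees both m and o.
Valid on: (b).

(b)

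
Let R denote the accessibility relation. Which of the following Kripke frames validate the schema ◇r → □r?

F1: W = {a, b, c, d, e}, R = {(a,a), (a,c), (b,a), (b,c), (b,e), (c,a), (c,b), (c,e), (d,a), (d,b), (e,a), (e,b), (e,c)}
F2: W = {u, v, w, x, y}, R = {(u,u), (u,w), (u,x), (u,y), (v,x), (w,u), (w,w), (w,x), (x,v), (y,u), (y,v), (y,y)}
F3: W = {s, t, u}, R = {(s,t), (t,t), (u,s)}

F3

The schema corresponds to partial functionality: ∀x ∀y ∀z (Rxy ∧ Rxz → y = z).
F1: fails — a sees both a and c.
F2: fails — u sees both u and w.
F3: condition met.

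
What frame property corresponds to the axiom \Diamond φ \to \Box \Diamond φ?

The Euclidean property

Suppose ◇φ→□◇φ is valid. Take Rxy, Rxz and set V(φ)={y}. Then ◇φ at x, so □◇φ at x, so ◇φ at z, so some w with Rzw has φ; w=y, i.e. Rzy. By symmetry of the argument, Ryz.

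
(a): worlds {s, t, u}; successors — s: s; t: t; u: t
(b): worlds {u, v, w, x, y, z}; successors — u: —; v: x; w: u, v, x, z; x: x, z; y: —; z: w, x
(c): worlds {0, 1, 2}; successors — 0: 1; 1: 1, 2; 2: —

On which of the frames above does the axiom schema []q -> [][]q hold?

(a)

This is the axiom for transitivity; its first-order frame correspondent is forall x forall y forall z (Rxy & Ryz -> Rxz).
(a): condition met.
(b): fails — Rxz and Rzw but not Rxw.
(c): fails — R01 and R12 but not R02.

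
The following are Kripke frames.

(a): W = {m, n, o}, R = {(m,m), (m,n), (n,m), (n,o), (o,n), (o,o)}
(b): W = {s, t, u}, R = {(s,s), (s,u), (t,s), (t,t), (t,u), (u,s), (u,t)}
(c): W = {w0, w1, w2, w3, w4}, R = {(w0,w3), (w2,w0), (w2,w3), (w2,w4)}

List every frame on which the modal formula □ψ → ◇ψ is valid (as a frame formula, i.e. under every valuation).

The schema corresponds to seriality: ∀x ∃y Rxy.
(a): condition met.
(b): condition met.
(c): fails — world w1 has no successor.
Valid on: (a), (b).

(a), (b)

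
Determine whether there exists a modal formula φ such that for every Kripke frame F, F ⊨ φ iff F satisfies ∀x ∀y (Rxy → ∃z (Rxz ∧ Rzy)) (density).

The condition is density. A defining modal formula is □□r → □r.

Yes — defined by □□r → □r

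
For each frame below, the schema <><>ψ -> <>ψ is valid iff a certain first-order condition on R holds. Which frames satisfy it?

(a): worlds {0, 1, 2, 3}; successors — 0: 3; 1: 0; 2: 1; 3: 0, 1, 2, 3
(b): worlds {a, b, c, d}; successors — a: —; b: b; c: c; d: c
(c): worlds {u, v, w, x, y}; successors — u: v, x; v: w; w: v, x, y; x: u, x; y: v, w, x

(b)

This is the axiom for transitivity; its first-order frame correspondent is forall x forall y forall z (Rxy & Ryz -> Rxz).
(a): fails — R10 and R03 but not R13.
(b): satisfies the condition.
(c): fails — Ruv and Rvw but not Ruw.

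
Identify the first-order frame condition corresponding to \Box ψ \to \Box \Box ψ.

Transitivity

This is the 4 axiom.
Its frame correspondent is transitivity — \forall x \forall y \forall z (Rxy \wedge Ryz \to Rxz).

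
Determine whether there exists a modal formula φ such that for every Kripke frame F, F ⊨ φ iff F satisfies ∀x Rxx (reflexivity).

This is a Sahlqvist condition; the T axiom □q → q defines it.

Yes, by □q → q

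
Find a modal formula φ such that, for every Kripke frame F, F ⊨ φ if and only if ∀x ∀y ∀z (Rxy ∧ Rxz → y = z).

◇p → □p

This is partial functionality; the standard corresponding axiom is CD: ◇p → □p.
Suppose ◇p→□p is valid. Take Rxy, Rxz and set V(p)={y}. Then ◇p at x, so □p at x, so p at z, i.e. z=y.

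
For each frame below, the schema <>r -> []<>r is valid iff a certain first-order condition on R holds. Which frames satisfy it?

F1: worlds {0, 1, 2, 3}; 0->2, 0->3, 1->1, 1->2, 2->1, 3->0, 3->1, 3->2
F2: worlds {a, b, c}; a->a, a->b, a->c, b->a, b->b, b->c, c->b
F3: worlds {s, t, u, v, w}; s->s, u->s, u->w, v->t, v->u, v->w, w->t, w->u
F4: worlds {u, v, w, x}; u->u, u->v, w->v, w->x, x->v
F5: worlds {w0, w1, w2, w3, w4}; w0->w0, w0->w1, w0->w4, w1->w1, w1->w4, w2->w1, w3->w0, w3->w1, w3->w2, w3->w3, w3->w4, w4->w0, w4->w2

none

Frame correspondent (Sahlqvist): forall x forall y forall z (Rxy & Rxz -> Ryz) — i.e. the Euclidean property.
F1: fails — R02 and R02 but not R22.
F2: fails — Rac and Raa but not Rca.
F3: fails — Ruw and Ruw but not Rww.
F4: fails — Ruv and Ruv but not Rvv.
F5: fails — Rw0w4 and Rw0w4 but not Rw4w4.
Valid on no frame.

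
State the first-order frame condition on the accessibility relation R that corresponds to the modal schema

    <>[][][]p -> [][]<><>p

This is a Sahlqvist (Geach-type) schema ◇^1□^3p → □^2◇^2p.
First-order correspondent: forall x forall y forall z ((xRy & x R^2 z) -> exists w (y R^3 w & z R^2 w)).

forall x forall y forall z ((xRy & x R^2 z) -> exists w (y R^3 w & z R^2 w))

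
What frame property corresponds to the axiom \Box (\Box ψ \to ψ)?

Suppose □(□ψ→ψ) is valid. Take Rxy and set V(ψ)={w : Ryw}. Then at y, □ψ holds; since □(□ψ→ψ) at x, □ψ→ψ at y, so ψ at y, i.e. Ryy.

shift-reflexivity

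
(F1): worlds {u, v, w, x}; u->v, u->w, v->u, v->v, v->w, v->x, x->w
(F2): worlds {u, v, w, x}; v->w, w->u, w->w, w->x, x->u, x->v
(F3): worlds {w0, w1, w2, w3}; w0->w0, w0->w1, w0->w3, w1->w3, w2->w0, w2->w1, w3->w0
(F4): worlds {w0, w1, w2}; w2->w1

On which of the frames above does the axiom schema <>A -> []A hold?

The schema corresponds to partial functionality: forall x forall y forall z (Rxy & Rxz -> y = z).
(F1): fails — u sees both v and w.
(F2): fails — w sees both u and w.
(F3): fails — w0 sees both w0 and w1.
(F4): holds.

(F4)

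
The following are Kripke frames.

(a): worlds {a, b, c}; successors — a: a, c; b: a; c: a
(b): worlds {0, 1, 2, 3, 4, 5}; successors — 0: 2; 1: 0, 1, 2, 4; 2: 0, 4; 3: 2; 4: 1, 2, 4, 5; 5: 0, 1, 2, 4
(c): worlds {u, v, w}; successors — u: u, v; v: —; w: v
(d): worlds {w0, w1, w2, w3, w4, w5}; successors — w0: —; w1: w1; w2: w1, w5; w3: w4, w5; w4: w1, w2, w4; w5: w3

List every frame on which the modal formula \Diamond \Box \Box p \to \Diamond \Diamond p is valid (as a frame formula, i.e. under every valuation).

(a), (b)

Frame correspondent (Sahlqvist): \forall x \forall y (xRy \to \exists w (y R^2 w \wedge x R^2 w)) — i.e. a generalized confluence (Geach) condition.
(a): condition met.
(b): condition met.
(c): fails — uRv but no t with vR²t and uR²t.
(d): fails — w2Rw5 but no w with w5R²w and w2R²w.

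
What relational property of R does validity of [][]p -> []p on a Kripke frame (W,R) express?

Density

Suppose □□p→□p is valid. Take Rxy and set V(p)={w : xR²w}. Then □□p at x, so □p at x, so p at y, i.e. ∃z(Rxz∧Rzy).
The converse is a direct semantic check.
So the correspondent is density.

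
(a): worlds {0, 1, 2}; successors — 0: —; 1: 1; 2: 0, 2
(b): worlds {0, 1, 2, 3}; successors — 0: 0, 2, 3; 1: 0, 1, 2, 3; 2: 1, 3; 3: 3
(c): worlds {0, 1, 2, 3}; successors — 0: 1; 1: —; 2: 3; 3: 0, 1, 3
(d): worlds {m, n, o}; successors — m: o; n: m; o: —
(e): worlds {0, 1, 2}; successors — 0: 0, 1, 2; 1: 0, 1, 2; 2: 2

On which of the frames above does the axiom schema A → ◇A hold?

(e)

This is the axiom for reflexivity; its first-order frame correspondent is ∀x Rxx.
(a): fails — world 0 does not see itself.
(b): fails — world 2 does not see itself.
(c): fails — world 0 does not see itself.
(d): fails — world m does not see itself.
(e): condition met.
Valid on: (e).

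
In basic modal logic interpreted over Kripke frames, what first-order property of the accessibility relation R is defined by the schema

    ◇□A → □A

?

the Euclidean property: ∀x ∀y ∀z (Rxy ∧ Rxz → Ryz)

Replacing A by ¬A and contraposing gives the equivalent schema ◇A → □◇A.
Suppose ◇A→□◇A is valid. Take Rxy, Rxz and set V(A)={y}. Then ◇A at x, so □◇A at x, so ◇A at z, so some w with Rzw has A; w=y, i.e. Rzy. By symmetry of the argument, Ryz.
Conversely, on a frame with the Euclidean property the schema holds at every world under every valuation.
So the correspondent is the Euclidean property.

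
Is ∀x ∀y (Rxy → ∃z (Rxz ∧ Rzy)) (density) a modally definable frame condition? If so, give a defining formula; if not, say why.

Yes — defined by □□p → □p

The condition is density. A defining modal formula is □□p → □p.
Suppose □□p→□p is valid. Take Rxy and set V(p)={w : xR²w}. Then □□p at x, so □p at x, so p at y, i.e. ∃z(Rxz∧Rzy).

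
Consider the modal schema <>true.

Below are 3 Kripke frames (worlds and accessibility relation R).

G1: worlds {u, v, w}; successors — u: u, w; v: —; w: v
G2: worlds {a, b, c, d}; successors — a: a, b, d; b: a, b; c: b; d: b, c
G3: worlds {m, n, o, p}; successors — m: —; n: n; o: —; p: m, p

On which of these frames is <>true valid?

This is the axiom for seriality; its first-order frame correspondent is forall x exists y Rxy.
G1: fails — world v has no successor.
G2: satisfies the condition.
G3: fails — world m has no successor.

G2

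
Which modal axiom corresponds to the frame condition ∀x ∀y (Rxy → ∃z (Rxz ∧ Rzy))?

This is density; the standard corresponding axiom is C4: □□s → □s.

□□s → □s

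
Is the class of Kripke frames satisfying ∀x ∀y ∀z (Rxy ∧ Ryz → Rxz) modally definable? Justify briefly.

Yes — defined by □r → □□r

Yes: it is transitivity, defined by the 4 schema □r → □□r.
Suppose □r→□□r is valid. Take Rxy, Ryz and set V(r)={w : Rxw}. Then □r at x, so □□r at x, so □r at y, so r at z, i.e. Rxz.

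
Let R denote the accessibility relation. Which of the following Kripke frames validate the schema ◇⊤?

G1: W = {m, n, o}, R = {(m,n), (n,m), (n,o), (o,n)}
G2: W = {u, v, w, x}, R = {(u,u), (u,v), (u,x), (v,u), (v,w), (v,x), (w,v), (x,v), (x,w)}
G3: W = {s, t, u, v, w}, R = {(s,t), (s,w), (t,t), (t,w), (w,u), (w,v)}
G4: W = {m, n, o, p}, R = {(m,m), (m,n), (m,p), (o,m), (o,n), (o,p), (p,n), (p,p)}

The schema corresponds to seriality: ∀x ∃y Rxy.
G1: satisfies the condition.
G2: satisfies the condition.
G3: fails — world u has no successor.
G4: fails — world n has no successor.

G1, G2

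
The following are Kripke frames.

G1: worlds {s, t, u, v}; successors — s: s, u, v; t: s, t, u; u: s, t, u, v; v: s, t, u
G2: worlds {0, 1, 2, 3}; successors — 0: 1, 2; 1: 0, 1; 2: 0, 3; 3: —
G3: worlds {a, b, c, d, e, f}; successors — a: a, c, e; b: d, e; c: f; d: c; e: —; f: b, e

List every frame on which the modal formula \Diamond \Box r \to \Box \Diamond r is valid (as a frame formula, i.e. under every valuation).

The schema corresponds to convergence: \forall x \forall y \forall z (Rxy \wedge Rxz \to \exists w (Ryw \wedge Rzw)).
G1: condition met.
G2: fails — R23 and R23 but 3 and 3 have no common successor.
G3: fails — Rae and Rae but e and e have no common successor.

G1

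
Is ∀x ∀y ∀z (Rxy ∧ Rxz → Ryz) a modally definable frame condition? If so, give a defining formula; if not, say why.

Yes, by ◇r → □◇r

Yes: it is the Euclidean property, defined by the 5 schema ◇r → □◇r.
Suppose ◇r→□◇r is valid. Take Rxy, Rxz and set V(r)={y}. Then ◇r at x, so □◇r at x, so ◇r at z, so some w with Rzw has r; w=y, i.e. Rzy. By symmetry of the argument, Ryz.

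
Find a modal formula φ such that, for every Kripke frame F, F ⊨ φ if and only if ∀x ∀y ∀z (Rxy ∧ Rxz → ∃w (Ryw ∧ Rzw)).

A defining formula is ◇□r → □◇r (the .2 axiom).
Suppose ◇□r→□◇r is valid. Take Rxy, Rxz and set V(r)={w : Ryw}. Then □r at y so ◇□r at x, so □◇r at x, so ◇r at z, giving w with Rzw and Ryw.

◇□r → □◇r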